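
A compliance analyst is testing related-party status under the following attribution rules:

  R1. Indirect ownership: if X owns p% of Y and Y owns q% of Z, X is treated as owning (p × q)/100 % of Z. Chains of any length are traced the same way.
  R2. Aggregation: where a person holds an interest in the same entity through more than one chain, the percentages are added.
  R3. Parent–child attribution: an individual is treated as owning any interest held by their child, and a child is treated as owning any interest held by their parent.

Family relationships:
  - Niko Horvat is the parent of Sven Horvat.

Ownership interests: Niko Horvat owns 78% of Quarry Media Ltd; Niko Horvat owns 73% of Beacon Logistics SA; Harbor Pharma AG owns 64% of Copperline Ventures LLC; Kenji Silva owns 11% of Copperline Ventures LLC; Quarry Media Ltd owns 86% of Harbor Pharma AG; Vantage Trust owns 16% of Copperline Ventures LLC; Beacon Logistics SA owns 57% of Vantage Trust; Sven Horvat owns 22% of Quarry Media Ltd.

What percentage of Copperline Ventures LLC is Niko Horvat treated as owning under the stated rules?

By parent–child attribution (R3), Niko Horvat is treated as also owning Sven Horvat's interest in Quarry Media Ltd, giving 78% + 22% = 100%.
Chain via Quarry Media Ltd → Harbor Pharma AG (R1): 100% × 86% × 64% = 55.04% of Copperline Ventures LLC.
Chain via Beacon Logistics SA → Vantage Trust (R1): 73% × 57% × 16% = 6.6576% of Copperline Ventures LLC.
Aggregating (R2): 55.04% + 6.6576% = 61.6976%.

61.6976%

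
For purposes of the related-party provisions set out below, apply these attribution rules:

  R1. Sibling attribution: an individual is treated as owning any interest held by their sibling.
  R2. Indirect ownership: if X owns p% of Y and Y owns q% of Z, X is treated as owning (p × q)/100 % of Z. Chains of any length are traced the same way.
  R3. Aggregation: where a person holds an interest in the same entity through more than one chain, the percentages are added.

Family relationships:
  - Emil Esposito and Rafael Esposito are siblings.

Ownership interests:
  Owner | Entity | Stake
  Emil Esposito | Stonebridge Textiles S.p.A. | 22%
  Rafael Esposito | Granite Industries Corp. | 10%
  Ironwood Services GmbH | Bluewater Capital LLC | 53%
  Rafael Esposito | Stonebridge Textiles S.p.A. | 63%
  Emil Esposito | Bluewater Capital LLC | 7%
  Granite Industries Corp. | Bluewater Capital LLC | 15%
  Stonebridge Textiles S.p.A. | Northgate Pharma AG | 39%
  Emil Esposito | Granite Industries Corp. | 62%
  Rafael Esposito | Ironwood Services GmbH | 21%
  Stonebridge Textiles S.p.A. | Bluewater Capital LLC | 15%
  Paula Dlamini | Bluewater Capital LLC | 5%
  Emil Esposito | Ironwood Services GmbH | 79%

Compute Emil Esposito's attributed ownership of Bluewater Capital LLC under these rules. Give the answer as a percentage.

By sibling attribution (R1), Emil Esposito is treated as also owning Rafael Esposito's interest in Ironwood Services GmbH, giving 79% + 21% = 100%.
By sibling attribution (R1), Emil Esposito is treated as also owning Rafael Esposito's interest in Granite Industries Corp, giving 62% + 10% = 72%.
By sibling attribution (R1), Emil Esposito is treated as also owning Rafael Esposito's interest in Stonebridge Textiles S.p.A, giving 22% + 63% = 85%.
Chain via Ironwood Services GmbH (R2): 100% × 53% = 53% of Bluewater Capital LLC.
Chain via Granite Industries Corp. (R2): 72% × 15% = 10.8% of Bluewater Capital LLC.
Chain via Stonebridge Textiles S.p.A. (R2): 85% × 15% = 12.75% of Bluewater Capital LLC.
Direct interest in Bluewater Capital LLC: 7%.
Aggregating (R3): 53% + 10.8% + 12.75% + 7% = 83.55%.

83.55%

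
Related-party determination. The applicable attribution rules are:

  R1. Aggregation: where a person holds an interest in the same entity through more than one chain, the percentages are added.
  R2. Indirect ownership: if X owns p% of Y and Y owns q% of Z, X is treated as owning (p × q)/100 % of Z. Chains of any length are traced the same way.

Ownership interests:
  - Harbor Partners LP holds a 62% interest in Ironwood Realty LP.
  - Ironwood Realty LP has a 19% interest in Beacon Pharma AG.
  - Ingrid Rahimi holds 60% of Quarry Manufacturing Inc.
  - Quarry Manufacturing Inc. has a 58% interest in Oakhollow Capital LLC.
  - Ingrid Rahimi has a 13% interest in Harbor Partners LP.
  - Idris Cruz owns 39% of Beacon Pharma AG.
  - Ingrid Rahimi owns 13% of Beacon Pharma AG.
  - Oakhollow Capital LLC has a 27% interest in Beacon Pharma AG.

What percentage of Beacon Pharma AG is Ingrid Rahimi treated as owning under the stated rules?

Chain via Quarry Manufacturing Inc. → Oakhollow Capital LLC (R2): 60% × 58% × 27% = 9.396% of Beacon Pharma AG.
Chain via Harbor Partners LP → Ironwood Realty LP (R2): 13% × 62% × 19% = 1.5314% of Beacon Pharma AG.
Direct interest in Beacon Pharma AG: 13%.
Aggregating (R1): 9.396% + 1.5314% + 13% = 23.9274%.

23.9274%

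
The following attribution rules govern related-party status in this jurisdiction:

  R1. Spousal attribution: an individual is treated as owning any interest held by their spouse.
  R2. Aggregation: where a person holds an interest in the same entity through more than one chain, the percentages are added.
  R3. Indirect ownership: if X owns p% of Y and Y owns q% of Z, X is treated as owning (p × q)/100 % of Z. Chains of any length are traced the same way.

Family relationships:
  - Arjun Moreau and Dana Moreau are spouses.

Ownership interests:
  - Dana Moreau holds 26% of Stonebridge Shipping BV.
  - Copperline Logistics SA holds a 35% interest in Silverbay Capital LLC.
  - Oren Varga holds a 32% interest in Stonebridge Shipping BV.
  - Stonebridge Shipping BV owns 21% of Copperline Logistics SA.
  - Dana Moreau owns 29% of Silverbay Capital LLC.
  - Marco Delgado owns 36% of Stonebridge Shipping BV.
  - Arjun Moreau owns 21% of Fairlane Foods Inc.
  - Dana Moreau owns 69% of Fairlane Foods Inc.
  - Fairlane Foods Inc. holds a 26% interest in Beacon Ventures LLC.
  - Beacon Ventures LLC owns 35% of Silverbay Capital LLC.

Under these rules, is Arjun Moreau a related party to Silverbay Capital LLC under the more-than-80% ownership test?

No

By spousal attribution (R1), Arjun Moreau is treated as also owning Dana Moreau's interest in Fairlane Foods Inc, giving 21% + 69% = 90%.
By spousal attribution (R1), Arjun Moreau is treated as owning Dana Moreau's 26% interest in Stonebridge Shipping BV.
By spousal attribution (R1), Arjun Moreau is treated as owning Dana Moreau's 29% interest in Silverbay Capital LLC.
Chain via Fairlane Foods Inc. → Beacon Ventures LLC (R3): 90% × 26% × 35% = 8.19% of Silverbay Capital LLC.
Chain via Stonebridge Shipping BV → Copperline Logistics SA (R3): 26% × 21% × 35% = 1.911% of Silverbay Capital LLC.
Direct interest in Silverbay Capital LLC: 29%.
Aggregating (R2): 8.19% + 1.911% + 29% = 39.101%.
39.101% does not exceed the 80% threshold, so Arjun is not a related party to Silverbay Capital LLC.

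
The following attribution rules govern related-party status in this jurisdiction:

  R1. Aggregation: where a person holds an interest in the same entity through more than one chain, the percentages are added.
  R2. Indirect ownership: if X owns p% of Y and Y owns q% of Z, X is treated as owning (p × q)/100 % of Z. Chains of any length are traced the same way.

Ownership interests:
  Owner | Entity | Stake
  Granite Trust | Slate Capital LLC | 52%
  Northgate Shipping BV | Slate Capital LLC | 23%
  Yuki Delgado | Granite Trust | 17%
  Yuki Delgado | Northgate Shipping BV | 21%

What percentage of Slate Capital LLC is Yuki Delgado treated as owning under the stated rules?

13.67%

Chain via Granite Trust (R2): 17% × 52% = 8.84% of Slate Capital LLC.
Chain via Northgate Shipping BV (R2): 21% × 23% = 4.83% of Slate Capital LLC.
Aggregating (R1): 8.84% + 4.83% = 13.67%.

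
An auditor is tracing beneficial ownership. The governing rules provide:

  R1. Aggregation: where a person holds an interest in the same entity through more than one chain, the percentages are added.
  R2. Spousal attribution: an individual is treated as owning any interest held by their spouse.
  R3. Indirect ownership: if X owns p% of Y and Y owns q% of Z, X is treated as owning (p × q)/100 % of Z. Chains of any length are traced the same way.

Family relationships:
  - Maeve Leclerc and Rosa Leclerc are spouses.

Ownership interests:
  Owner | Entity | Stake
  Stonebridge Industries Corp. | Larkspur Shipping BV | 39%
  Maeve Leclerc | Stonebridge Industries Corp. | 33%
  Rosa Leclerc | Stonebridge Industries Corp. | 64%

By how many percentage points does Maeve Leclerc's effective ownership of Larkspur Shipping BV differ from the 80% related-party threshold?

By spousal attribution (R2), Maeve Leclerc is treated as also owning Rosa Leclerc's interest in Stonebridge Industries Corp, giving 33% + 64% = 97%.
Chain via Stonebridge Industries Corp. (R3): 97% × 39% = 37.83% of Larkspur Shipping BV.
37.83% falls short of the 80% threshold by 42.17 percentage points.

42.17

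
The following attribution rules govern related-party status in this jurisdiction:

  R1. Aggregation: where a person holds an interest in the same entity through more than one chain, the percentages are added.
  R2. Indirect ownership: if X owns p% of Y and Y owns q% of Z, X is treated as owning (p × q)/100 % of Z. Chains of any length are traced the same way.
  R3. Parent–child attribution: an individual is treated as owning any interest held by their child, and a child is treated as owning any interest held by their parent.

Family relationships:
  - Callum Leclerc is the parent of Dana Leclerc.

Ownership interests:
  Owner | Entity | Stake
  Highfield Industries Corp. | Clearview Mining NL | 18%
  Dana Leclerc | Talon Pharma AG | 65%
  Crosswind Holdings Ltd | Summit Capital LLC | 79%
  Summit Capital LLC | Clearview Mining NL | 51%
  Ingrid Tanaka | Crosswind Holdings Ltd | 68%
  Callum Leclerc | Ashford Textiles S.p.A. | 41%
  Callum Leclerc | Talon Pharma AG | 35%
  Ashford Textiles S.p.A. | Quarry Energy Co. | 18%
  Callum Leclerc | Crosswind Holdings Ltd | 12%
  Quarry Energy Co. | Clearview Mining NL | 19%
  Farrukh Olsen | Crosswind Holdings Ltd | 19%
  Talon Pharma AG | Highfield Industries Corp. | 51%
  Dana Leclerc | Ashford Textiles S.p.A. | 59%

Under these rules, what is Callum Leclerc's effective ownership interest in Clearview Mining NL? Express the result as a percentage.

17.4348%

By parent–child attribution (R3), Callum Leclerc is treated as also owning Dana Leclerc's interest in Talon Pharma AG, giving 35% + 65% = 100%.
By parent–child attribution (R3), Callum Leclerc is treated as also owning Dana Leclerc's interest in Ashford Textiles S.p.A, giving 41% + 59% = 100%.
Chain via Crosswind Holdings Ltd → Summit Capital LLC (R2): 12% × 79% × 51% = 4.8348% of Clearview Mining NL.
Chain via Talon Pharma AG → Highfield Industries Corp. (R2): 100% × 51% × 18% = 9.18% of Clearview Mining NL.
Chain via Ashford Textiles S.p.A. → Quarry Energy Co. (R2): 100% × 18% × 19% = 3.42% of Clearview Mining NL.
Aggregating (R1): 4.8348% + 9.18% + 3.42% = 17.4348%.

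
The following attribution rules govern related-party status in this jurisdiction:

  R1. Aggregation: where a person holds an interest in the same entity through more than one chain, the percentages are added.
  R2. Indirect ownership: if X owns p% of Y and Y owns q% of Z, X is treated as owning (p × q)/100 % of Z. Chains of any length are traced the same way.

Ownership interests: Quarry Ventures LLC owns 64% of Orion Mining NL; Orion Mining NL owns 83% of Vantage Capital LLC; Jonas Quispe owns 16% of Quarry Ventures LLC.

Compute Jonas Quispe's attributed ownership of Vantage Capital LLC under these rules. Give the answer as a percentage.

8.4992%

Chain via Quarry Ventures LLC → Orion Mining NL (R2): 16% × 64% × 83% = 8.4992% of Vantage Capital LLC.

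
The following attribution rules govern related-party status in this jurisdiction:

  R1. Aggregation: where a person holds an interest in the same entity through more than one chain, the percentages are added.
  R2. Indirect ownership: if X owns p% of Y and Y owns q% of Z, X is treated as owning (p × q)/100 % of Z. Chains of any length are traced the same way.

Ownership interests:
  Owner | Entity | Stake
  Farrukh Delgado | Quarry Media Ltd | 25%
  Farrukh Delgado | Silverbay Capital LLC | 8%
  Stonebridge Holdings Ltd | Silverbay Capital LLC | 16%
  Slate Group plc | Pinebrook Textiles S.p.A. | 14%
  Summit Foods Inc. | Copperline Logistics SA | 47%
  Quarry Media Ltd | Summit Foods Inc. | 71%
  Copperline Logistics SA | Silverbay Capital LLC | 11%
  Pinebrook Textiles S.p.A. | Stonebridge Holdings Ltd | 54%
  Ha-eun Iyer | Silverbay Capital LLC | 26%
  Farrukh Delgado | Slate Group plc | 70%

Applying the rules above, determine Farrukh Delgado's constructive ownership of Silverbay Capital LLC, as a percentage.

9.764395%

Chain via Slate Group plc → Pinebrook Textiles S.p.A. → Stonebridge Holdings Ltd (R2): 70% × 14% × 54% × 16% = 0.84672% of Silverbay Capital LLC.
Chain via Quarry Media Ltd → Summit Foods Inc. → Copperline Logistics SA (R2): 25% × 71% × 47% × 11% = 0.917675% of Silverbay Capital LLC.
Direct interest in Silverbay Capital LLC: 8%.
Aggregating (R1): 0.84672% + 0.917675% + 8% = 9.764395%.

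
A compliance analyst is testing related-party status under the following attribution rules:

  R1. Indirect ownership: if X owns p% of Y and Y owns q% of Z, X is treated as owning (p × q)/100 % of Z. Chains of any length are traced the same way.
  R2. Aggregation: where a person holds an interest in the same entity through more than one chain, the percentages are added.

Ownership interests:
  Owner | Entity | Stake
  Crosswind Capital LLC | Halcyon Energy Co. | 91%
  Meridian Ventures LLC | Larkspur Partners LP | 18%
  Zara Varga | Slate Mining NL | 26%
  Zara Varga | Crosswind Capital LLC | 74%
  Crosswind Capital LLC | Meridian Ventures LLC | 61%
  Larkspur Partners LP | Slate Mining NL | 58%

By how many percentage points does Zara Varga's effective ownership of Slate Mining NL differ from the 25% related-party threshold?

5.712616

Chain via Crosswind Capital LLC → Meridian Ventures LLC → Larkspur Partners LP (R1): 74% × 61% × 18% × 58% = 4.712616% of Slate Mining NL.
Direct interest in Slate Mining NL: 26%.
Aggregating (R2): 4.712616% + 26% = 30.712616%.
30.712616% exceeds the 25% threshold by 5.712616 percentage points.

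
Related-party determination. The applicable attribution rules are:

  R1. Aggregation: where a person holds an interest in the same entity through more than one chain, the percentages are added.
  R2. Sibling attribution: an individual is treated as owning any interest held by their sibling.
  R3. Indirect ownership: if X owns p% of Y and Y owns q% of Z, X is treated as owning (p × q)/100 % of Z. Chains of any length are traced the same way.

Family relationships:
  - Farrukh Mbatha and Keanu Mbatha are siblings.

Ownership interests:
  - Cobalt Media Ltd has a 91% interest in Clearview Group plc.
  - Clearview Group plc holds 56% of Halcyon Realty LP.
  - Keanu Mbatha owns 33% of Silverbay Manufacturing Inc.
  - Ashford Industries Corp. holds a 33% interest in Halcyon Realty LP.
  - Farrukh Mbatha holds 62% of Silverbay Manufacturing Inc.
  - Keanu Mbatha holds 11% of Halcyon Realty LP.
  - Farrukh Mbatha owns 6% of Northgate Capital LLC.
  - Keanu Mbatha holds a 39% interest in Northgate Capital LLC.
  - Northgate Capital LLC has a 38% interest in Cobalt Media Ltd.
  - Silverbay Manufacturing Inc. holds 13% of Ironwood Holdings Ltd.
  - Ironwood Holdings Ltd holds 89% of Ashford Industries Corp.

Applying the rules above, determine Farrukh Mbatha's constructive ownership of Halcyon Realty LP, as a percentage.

By sibling attribution (R2), Farrukh Mbatha is treated as also owning Keanu Mbatha's interest in Silverbay Manufacturing Inc, giving 62% + 33% = 95%.
By sibling attribution (R2), Farrukh Mbatha is treated as also owning Keanu Mbatha's interest in Northgate Capital LLC, giving 6% + 39% = 45%.
By sibling attribution (R2), Farrukh Mbatha is treated as owning Keanu Mbatha's 11% interest in Halcyon Realty LP.
Chain via Silverbay Manufacturing Inc. → Ironwood Holdings Ltd → Ashford Industries Corp. (R3): 95% × 13% × 89% × 33% = 3.627195% of Halcyon Realty LP.
Chain via Northgate Capital LLC → Cobalt Media Ltd → Clearview Group plc (R3): 45% × 38% × 91% × 56% = 8.71416% of Halcyon Realty LP.
Direct interest in Halcyon Realty LP: 11%.
Aggregating (R1): 3.627195% + 8.71416% + 11% = 23.341355%.

23.341355%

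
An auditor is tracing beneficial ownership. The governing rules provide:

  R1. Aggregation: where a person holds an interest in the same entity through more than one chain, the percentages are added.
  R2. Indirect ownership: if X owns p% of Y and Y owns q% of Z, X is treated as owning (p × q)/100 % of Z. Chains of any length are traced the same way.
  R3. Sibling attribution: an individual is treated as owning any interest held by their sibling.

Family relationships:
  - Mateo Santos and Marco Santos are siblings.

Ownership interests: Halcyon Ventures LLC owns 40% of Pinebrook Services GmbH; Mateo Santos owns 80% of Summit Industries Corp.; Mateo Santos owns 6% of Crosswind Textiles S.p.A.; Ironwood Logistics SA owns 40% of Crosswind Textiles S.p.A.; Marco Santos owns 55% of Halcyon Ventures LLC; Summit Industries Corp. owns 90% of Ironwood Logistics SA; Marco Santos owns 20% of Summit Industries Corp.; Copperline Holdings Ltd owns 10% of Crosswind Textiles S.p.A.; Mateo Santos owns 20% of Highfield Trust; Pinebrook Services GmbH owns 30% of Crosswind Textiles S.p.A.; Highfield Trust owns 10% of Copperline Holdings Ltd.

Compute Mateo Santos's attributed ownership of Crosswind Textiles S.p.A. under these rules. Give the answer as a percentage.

48.8%

By sibling attribution (R3), Mateo Santos is treated as also owning Marco Santos's interest in Summit Industries Corp, giving 80% + 20% = 100%.
By sibling attribution (R3), Mateo Santos is treated as owning Marco Santos's 55% interest in Halcyon Ventures LLC.
Chain via Summit Industries Corp. → Ironwood Logistics SA (R2): 100% × 90% × 40% = 36% of Crosswind Textiles S.p.A.
Chain via Highfield Trust → Copperline Holdings Ltd (R2): 20% × 10% × 10% = 0.2% of Crosswind Textiles S.p.A.
Direct interest in Crosswind Textiles S.p.A: 6%.
Chain via Halcyon Ventures LLC → Pinebrook Services GmbH (R2): 55% × 40% × 30% = 6.6% of Crosswind Textiles S.p.A.
Aggregating (R1): 36% + 0.2% + 6% + 6.6% = 48.8%.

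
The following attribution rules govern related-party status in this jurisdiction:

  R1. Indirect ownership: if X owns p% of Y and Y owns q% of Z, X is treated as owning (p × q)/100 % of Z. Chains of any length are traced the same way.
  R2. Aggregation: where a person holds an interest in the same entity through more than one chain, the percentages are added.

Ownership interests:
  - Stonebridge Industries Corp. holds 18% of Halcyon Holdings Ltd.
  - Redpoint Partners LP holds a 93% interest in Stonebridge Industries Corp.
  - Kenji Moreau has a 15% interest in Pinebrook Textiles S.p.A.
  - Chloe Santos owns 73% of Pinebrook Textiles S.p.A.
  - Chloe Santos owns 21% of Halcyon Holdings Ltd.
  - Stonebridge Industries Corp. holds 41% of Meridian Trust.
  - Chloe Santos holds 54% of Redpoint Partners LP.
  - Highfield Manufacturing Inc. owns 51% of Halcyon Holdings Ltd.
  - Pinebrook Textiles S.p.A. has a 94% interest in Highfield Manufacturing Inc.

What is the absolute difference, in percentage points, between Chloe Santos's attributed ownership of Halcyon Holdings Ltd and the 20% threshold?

Chain via Pinebrook Textiles S.p.A. → Highfield Manufacturing Inc. (R1): 73% × 94% × 51% = 34.9962% of Halcyon Holdings Ltd.
Chain via Redpoint Partners LP → Stonebridge Industries Corp. (R1): 54% × 93% × 18% = 9.0396% of Halcyon Holdings Ltd.
Direct interest in Halcyon Holdings Ltd: 21%.
Aggregating (R2): 34.9962% + 9.0396% + 21% = 65.0358%.
65.0358% exceeds the 20% threshold by 45.0358 percentage points.

45.0358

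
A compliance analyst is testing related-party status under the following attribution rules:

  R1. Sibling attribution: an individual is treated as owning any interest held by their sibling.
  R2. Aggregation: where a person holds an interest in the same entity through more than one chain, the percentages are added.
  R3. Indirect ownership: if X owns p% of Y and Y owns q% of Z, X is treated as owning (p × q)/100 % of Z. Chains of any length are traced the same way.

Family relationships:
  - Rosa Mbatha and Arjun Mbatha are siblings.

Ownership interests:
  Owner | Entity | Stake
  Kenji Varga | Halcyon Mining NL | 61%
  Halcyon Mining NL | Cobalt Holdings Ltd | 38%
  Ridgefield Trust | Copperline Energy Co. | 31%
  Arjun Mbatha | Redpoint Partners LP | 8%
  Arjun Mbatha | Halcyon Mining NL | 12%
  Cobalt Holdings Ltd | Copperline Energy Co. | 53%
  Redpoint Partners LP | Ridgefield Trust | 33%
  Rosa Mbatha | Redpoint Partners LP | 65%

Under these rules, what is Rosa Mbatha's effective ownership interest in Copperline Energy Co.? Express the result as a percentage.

9.8847%

By sibling attribution (R1), Rosa Mbatha is treated as also owning Arjun Mbatha's interest in Redpoint Partners LP, giving 65% + 8% = 73%.
By sibling attribution (R1), Rosa Mbatha is treated as owning Arjun Mbatha's 12% interest in Halcyon Mining NL.
Chain via Redpoint Partners LP → Ridgefield Trust (R3): 73% × 33% × 31% = 7.4679% of Copperline Energy Co.
Chain via Halcyon Mining NL → Cobalt Holdings Ltd (R3): 12% × 38% × 53% = 2.4168% of Copperline Energy Co.
Aggregating (R2): 7.4679% + 2.4168% = 9.8847%.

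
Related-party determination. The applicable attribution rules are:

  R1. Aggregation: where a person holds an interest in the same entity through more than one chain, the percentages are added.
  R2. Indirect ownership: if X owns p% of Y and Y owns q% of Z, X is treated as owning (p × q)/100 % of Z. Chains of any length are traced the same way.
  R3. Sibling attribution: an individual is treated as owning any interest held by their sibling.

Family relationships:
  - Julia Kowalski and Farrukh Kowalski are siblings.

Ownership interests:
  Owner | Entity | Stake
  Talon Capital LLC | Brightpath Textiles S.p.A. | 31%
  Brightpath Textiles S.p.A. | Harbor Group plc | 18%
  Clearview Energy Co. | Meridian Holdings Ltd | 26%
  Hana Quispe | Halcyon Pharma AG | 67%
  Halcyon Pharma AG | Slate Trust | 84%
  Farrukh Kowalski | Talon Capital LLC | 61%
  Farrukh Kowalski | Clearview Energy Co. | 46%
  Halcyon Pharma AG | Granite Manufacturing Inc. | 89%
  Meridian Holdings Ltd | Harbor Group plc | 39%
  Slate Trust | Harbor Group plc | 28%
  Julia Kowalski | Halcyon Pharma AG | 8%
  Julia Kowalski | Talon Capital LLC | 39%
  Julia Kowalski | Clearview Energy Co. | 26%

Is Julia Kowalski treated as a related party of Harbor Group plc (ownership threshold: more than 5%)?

Yes

By sibling attribution (R3), Julia Kowalski is treated as also owning Farrukh Kowalski's interest in Talon Capital LLC, giving 39% + 61% = 100%.
By sibling attribution (R3), Julia Kowalski is treated as also owning Farrukh Kowalski's interest in Clearview Energy Co, giving 26% + 46% = 72%.
Chain via Talon Capital LLC → Brightpath Textiles S.p.A. (R2): 100% × 31% × 18% = 5.58% of Harbor Group plc.
Chain via Clearview Energy Co. → Meridian Holdings Ltd (R2): 72% × 26% × 39% = 7.3008% of Harbor Group plc.
Chain via Halcyon Pharma AG → Slate Trust (R2): 8% × 84% × 28% = 1.8816% of Harbor Group plc.
Aggregating (R1): 5.58% + 7.3008% + 1.8816% = 14.7624%.
14.7624% exceeds the 5% threshold, so Julia is a related party to Harbor Group plc.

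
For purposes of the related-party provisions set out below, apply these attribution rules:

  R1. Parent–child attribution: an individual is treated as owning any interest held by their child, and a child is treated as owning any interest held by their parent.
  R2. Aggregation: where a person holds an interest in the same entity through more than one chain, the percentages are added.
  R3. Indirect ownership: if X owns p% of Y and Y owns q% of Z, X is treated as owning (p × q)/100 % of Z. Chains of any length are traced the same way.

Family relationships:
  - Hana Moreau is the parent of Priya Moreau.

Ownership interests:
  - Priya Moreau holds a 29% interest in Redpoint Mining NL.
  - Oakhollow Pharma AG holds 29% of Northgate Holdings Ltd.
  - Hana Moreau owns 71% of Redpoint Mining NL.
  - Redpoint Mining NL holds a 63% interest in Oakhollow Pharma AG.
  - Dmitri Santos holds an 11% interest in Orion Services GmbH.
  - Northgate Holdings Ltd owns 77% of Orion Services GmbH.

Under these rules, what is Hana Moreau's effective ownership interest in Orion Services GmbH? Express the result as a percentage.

By parent–child attribution (R1), Hana Moreau is treated as also owning Priya Moreau's interest in Redpoint Mining NL, giving 71% + 29% = 100%.
Chain via Redpoint Mining NL → Oakhollow Pharma AG → Northgate Holdings Ltd (R3): 100% × 63% × 29% × 77% = 14.0679% of Orion Services GmbH.

14.0679%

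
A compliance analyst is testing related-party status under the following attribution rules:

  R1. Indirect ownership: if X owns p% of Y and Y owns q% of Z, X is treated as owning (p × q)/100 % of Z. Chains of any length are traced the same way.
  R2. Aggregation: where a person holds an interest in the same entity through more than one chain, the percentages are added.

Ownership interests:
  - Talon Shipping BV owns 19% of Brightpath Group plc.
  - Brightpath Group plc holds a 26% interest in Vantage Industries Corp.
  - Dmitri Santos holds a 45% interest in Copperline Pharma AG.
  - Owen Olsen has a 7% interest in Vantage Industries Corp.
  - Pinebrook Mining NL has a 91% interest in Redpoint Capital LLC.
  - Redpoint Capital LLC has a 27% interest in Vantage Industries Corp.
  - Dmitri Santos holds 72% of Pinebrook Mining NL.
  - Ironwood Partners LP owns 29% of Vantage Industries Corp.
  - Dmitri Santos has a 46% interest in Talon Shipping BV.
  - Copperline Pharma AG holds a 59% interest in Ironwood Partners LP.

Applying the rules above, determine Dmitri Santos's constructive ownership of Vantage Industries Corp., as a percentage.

Chain via Copperline Pharma AG → Ironwood Partners LP (R1): 45% × 59% × 29% = 7.6995% of Vantage Industries Corp.
Chain via Talon Shipping BV → Brightpath Group plc (R1): 46% × 19% × 26% = 2.2724% of Vantage Industries Corp.
Chain via Pinebrook Mining NL → Redpoint Capital LLC (R1): 72% × 91% × 27% = 17.6904% of Vantage Industries Corp.
Aggregating (R2): 7.6995% + 2.2724% + 17.6904% = 27.6623%.

27.6623%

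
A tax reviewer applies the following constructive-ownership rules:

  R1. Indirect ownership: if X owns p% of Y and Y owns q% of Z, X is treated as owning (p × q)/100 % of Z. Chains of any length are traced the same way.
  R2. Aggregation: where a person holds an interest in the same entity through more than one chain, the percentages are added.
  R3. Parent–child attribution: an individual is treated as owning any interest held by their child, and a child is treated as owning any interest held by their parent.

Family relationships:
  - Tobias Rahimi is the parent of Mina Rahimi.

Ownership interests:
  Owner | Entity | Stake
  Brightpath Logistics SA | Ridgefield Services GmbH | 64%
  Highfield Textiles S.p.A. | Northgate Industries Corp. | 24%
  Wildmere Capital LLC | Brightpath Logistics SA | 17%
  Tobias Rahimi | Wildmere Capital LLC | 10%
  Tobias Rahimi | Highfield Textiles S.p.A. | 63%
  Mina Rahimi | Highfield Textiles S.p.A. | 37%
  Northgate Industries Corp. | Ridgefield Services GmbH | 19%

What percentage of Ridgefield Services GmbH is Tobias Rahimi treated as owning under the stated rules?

By parent–child attribution (R3), Tobias Rahimi is treated as also owning Mina Rahimi's interest in Highfield Textiles S.p.A, giving 63% + 37% = 100%.
Chain via Highfield Textiles S.p.A. → Northgate Industries Corp. (R1): 100% × 24% × 19% = 4.56% of Ridgefield Services GmbH.
Chain via Wildmere Capital LLC → Brightpath Logistics SA (R1): 10% × 17% × 64% = 1.088% of Ridgefield Services GmbH.
Aggregating (R2): 4.56% + 1.088% = 5.648%.

5.648%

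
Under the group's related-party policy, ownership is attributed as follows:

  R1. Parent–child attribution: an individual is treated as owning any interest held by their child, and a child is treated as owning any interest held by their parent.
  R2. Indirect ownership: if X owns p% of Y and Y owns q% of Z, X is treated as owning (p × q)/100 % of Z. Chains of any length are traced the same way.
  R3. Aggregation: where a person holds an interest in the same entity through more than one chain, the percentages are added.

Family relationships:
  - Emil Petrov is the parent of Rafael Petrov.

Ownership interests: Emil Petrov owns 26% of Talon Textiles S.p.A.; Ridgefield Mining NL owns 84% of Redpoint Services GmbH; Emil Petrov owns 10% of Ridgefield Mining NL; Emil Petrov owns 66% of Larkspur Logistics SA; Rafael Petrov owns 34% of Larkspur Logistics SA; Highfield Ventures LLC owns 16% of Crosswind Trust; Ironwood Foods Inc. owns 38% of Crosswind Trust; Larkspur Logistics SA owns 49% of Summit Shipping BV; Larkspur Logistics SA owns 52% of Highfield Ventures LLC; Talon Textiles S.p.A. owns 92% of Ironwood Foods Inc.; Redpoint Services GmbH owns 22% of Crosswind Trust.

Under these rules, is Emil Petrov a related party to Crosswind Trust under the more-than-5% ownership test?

By parent–child attribution (R1), Emil Petrov is treated as also owning Rafael Petrov's interest in Larkspur Logistics SA, giving 66% + 34% = 100%.
Chain via Ridgefield Mining NL → Redpoint Services GmbH (R2): 10% × 84% × 22% = 1.848% of Crosswind Trust.
Chain via Larkspur Logistics SA → Highfield Ventures LLC (R2): 100% × 52% × 16% = 8.32% of Crosswind Trust.
Chain via Talon Textiles S.p.A. → Ironwood Foods Inc. (R2): 26% × 92% × 38% = 9.0896% of Crosswind Trust.
Aggregating (R3): 1.848% + 8.32% + 9.0896% = 19.2576%.
19.2576% exceeds the 5% threshold, so Emil is a related party to Crosswind Trust.

Yes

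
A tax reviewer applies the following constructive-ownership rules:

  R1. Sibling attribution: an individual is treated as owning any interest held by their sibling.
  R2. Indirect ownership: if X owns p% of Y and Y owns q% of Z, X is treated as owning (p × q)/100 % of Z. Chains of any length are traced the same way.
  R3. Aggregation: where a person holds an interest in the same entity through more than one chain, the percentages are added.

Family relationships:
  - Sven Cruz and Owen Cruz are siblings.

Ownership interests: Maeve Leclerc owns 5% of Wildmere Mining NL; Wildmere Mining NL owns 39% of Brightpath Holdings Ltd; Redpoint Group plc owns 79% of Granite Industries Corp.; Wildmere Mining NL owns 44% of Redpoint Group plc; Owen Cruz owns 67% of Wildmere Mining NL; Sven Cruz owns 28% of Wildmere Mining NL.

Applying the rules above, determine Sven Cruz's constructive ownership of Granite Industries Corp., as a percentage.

By sibling attribution (R1), Sven Cruz is treated as also owning Owen Cruz's interest in Wildmere Mining NL, giving 28% + 67% = 95%.
Chain via Wildmere Mining NL → Redpoint Group plc (R2): 95% × 44% × 79% = 33.022% of Granite Industries Corp.

33.022%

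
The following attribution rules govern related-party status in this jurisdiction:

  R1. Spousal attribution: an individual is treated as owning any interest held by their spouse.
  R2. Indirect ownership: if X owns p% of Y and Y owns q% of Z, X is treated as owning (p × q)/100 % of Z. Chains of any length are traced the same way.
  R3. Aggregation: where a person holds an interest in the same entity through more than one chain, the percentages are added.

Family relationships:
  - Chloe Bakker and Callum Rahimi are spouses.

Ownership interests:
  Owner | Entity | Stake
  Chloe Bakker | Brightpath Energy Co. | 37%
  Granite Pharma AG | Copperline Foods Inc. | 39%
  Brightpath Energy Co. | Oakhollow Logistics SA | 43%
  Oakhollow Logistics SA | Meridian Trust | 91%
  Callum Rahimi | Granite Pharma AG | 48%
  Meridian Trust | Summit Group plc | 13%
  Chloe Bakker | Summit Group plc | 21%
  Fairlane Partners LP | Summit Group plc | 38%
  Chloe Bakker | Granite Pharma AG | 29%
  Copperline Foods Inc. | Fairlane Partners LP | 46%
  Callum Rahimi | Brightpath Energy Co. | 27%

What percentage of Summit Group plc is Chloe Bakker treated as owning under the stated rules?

29.50486%

By spousal attribution (R1), Chloe Bakker is treated as also owning Callum Rahimi's interest in Granite Pharma AG, giving 29% + 48% = 77%.
By spousal attribution (R1), Chloe Bakker is treated as also owning Callum Rahimi's interest in Brightpath Energy Co, giving 37% + 27% = 64%.
Chain via Granite Pharma AG → Copperline Foods Inc. → Fairlane Partners LP (R2): 77% × 39% × 46% × 38% = 5.249244% of Summit Group plc.
Chain via Brightpath Energy Co. → Oakhollow Logistics SA → Meridian Trust (R2): 64% × 43% × 91% × 13% = 3.255616% of Summit Group plc.
Direct interest in Summit Group plc: 21%.
Aggregating (R3): 5.249244% + 3.255616% + 21% = 29.50486%.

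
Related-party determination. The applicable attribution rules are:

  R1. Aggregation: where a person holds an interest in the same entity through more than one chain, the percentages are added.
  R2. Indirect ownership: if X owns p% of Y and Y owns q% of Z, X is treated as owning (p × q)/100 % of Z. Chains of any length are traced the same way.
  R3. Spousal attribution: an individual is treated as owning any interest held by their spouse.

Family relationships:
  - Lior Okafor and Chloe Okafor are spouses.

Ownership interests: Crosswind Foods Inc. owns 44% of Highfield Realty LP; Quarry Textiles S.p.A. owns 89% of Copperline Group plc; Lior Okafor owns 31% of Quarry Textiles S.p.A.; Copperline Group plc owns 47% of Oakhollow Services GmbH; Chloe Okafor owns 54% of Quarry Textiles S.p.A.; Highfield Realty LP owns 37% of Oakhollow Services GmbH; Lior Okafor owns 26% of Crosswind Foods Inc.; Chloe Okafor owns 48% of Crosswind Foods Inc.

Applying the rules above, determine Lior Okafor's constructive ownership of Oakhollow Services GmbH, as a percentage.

By spousal attribution (R3), Lior Okafor is treated as also owning Chloe Okafor's interest in Quarry Textiles S.p.A, giving 31% + 54% = 85%.
By spousal attribution (R3), Lior Okafor is treated as also owning Chloe Okafor's interest in Crosswind Foods Inc, giving 26% + 48% = 74%.
Chain via Quarry Textiles S.p.A. → Copperline Group plc (R2): 85% × 89% × 47% = 35.5555% of Oakhollow Services GmbH.
Chain via Crosswind Foods Inc. → Highfield Realty LP (R2): 74% × 44% × 37% = 12.0472% of Oakhollow Services GmbH.
Aggregating (R1): 35.5555% + 12.0472% = 47.6027%.

47.6027%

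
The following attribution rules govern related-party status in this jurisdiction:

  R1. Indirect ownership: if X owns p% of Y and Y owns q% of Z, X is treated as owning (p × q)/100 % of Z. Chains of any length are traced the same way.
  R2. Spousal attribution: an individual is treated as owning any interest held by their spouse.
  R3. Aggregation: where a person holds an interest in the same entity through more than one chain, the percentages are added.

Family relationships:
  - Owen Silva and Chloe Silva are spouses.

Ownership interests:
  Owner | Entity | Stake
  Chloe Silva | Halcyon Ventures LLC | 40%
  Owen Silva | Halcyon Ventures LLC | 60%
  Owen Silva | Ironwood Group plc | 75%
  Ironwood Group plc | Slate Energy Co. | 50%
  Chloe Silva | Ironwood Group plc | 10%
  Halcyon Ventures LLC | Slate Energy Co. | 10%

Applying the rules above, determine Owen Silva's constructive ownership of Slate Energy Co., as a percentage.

52.5%

By spousal attribution (R2), Owen Silva is treated as also owning Chloe Silva's interest in Halcyon Ventures LLC, giving 60% + 40% = 100%.
By spousal attribution (R2), Owen Silva is treated as also owning Chloe Silva's interest in Ironwood Group plc, giving 75% + 10% = 85%.
Chain via Halcyon Ventures LLC (R1): 100% × 10% = 10% of Slate Energy Co.
Chain via Ironwood Group plc (R1): 85% × 50% = 42.5% of Slate Energy Co.
Aggregating (R3): 10% + 42.5% = 52.5%.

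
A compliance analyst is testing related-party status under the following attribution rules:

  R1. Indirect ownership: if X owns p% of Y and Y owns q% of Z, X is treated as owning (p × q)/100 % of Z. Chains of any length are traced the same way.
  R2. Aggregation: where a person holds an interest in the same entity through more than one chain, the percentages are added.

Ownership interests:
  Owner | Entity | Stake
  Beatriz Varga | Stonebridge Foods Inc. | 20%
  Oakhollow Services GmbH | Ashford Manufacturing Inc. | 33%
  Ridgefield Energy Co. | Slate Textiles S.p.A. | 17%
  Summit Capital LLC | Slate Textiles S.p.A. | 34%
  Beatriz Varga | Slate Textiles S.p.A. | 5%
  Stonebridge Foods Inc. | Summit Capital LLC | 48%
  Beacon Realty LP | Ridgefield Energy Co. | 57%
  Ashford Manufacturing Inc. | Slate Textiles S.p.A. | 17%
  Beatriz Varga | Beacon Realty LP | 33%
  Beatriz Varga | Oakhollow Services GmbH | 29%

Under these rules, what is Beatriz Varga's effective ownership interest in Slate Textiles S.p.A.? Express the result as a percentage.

13.0886%

Chain via Stonebridge Foods Inc. → Summit Capital LLC (R1): 20% × 48% × 34% = 3.264% of Slate Textiles S.p.A.
Chain via Beacon Realty LP → Ridgefield Energy Co. (R1): 33% × 57% × 17% = 3.1977% of Slate Textiles S.p.A.
Chain via Oakhollow Services GmbH → Ashford Manufacturing Inc. (R1): 29% × 33% × 17% = 1.6269% of Slate Textiles S.p.A.
Direct interest in Slate Textiles S.p.A: 5%.
Aggregating (R2): 3.264% + 3.1977% + 1.6269% + 5% = 13.0886%.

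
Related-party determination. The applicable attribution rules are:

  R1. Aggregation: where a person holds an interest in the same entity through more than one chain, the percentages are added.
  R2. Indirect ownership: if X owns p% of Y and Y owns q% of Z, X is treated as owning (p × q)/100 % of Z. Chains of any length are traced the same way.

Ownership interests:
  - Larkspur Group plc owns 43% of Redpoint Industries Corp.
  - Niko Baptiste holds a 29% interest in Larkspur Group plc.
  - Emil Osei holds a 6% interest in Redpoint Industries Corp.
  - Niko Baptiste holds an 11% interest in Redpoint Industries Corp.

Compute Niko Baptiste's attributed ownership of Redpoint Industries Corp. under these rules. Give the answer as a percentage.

Chain via Larkspur Group plc (R2): 29% × 43% = 12.47% of Redpoint Industries Corp.
Direct interest in Redpoint Industries Corp: 11%.
Aggregating (R1): 12.47% + 11% = 23.47%.

23.47%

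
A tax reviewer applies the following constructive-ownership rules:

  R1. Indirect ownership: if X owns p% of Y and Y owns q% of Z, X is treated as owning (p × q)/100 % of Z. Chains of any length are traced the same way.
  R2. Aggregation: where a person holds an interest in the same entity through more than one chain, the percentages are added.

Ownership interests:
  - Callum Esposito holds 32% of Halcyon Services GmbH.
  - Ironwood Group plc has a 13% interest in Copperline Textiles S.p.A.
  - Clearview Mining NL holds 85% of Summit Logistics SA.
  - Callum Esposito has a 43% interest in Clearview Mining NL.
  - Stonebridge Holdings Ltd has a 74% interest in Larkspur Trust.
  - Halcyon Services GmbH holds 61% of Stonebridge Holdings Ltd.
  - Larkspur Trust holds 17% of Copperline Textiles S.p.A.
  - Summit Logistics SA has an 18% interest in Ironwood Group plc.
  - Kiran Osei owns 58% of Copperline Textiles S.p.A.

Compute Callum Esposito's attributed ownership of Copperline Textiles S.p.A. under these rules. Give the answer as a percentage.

Chain via Clearview Mining NL → Summit Logistics SA → Ironwood Group plc (R1): 43% × 85% × 18% × 13% = 0.85527% of Copperline Textiles S.p.A.
Chain via Halcyon Services GmbH → Stonebridge Holdings Ltd → Larkspur Trust (R1): 32% × 61% × 74% × 17% = 2.455616% of Copperline Textiles S.p.A.
Aggregating (R2): 0.85527% + 2.455616% = 3.310886%.

3.310886%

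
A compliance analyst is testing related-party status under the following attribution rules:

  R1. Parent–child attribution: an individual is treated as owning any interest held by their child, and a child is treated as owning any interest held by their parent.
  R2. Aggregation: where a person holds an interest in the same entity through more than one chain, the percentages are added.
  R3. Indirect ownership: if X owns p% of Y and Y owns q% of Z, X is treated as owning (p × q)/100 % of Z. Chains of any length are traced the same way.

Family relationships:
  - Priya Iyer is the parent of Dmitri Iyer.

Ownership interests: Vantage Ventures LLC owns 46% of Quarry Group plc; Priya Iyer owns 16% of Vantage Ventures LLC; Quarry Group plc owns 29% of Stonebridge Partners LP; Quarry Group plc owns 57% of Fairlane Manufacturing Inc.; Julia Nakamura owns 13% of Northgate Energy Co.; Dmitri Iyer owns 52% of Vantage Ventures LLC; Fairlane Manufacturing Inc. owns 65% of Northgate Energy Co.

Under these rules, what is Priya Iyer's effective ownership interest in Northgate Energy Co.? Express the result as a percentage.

11.58924%

By parent–child attribution (R1), Priya Iyer is treated as also owning Dmitri Iyer's interest in Vantage Ventures LLC, giving 16% + 52% = 68%.
Chain via Vantage Ventures LLC → Quarry Group plc → Fairlane Manufacturing Inc. (R3): 68% × 46% × 57% × 65% = 11.58924% of Northgate Energy Co.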